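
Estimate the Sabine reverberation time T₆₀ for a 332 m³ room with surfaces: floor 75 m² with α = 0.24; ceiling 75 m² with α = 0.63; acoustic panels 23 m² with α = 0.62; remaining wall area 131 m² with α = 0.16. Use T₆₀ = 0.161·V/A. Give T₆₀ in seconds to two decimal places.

0.53 s

A = Σ Sᵢαᵢ = 75·0.24 + 75·0.63 + 23·0.62 + 131·0.16 = 100.47 m².
T₆₀ = 0.161·V/A = 0.161·332/100.47 = 0.532 s.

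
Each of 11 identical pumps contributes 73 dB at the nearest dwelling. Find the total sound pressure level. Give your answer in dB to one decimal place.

83.4 dB

With 11 equal, uncorrelated contributions the intensity is 11× that of one unit, giving a rise of 10·log₁₀ 11.
L_total = 73 + 10·log₁₀(11) = 73 + 10.414 = 83.41 dB.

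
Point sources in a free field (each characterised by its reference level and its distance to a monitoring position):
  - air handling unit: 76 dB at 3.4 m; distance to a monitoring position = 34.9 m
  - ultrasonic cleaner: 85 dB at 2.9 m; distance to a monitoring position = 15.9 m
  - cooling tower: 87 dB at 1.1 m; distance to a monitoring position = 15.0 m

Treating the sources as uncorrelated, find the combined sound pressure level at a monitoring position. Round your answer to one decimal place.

Propagate each source to the receiver with L = L_ref − 20·log₁₀(r/r_ref), then add intensities.
air handling unit: 76 − 20·log₁₀(34.9/3.4) = 76 − 20.23 = 55.77 dB.
ultrasonic cleaner: 85 − 20·log₁₀(15.9/2.9) = 85 − 14.78 = 70.22 dB.
cooling tower: 87 − 20·log₁₀(15.0/1.1) = 87 − 22.69 = 64.31 dB.
Σ 10^(L/10) = 1.359e+07 → L_total = 10·log₁₀(1.359e+07) = 71.33 dB.

71.3 dB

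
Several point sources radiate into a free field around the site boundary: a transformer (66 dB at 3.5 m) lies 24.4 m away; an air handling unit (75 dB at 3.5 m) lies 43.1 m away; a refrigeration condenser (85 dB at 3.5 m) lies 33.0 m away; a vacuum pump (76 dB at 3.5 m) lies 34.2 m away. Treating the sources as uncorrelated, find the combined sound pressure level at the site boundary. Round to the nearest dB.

Propagate each source to the receiver with L = L_ref − 20·log₁₀(r/r_ref), then add intensities.
transformer: 66 − 20·log₁₀(24.4/3.5) = 66 − 16.87 = 49.13 dB.
air handling unit: 75 − 20·log₁₀(43.1/3.5) = 75 − 21.81 = 53.19 dB.
refrigeration condenser: 85 − 20·log₁₀(33.0/3.5) = 85 − 19.49 = 65.51 dB.
vacuum pump: 76 − 20·log₁₀(34.2/3.5) = 76 − 19.80 = 56.20 dB.
Σ 10^(L/10) = 4.265e+06 → L_total = 10·log₁₀(4.265e+06) = 66.30 dB.

66 dB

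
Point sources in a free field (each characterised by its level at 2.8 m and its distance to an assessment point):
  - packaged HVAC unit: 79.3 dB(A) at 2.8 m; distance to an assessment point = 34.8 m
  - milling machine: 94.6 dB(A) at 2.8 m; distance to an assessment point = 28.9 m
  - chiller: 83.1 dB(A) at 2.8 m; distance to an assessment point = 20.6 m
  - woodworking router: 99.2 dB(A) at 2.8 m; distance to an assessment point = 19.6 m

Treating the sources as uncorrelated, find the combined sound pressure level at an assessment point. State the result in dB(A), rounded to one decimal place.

Propagate each source to the receiver with L = L_ref − 20·log₁₀(r/r_ref), then add intensities.
packaged HVAC unit: 79.3 − 20·log₁₀(34.8/2.8) = 79.3 − 21.89 = 57.41 dB(A).
milling machine: 94.6 − 20·log₁₀(28.9/2.8) = 94.6 − 20.27 = 74.33 dB(A).
chiller: 83.1 − 20·log₁₀(20.6/2.8) = 83.1 − 17.33 = 65.77 dB(A).
woodworking router: 99.2 − 20·log₁₀(19.6/2.8) = 99.2 − 16.90 = 82.30 dB(A).
Σ 10^(L/10) = 2.011e+08 → L_total = 10·log₁₀(2.011e+08) = 83.04 dB(A).

83.0 dB(A)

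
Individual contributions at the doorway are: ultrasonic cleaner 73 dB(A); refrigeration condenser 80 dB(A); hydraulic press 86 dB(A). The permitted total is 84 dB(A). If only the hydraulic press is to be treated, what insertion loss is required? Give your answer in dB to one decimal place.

4.8 dB

The untreated sources together contribute 10^(73/10) + 10^(80/10) = 1.200e+08, i.e. 80.79 dB(A).
To meet 84 dB(A) overall, the treated hydraulic press may contribute at most 10^(84/10) − 1.200e+08 = 1.312e+08, i.e. 81.18 dB(A).
Required insertion loss = 86 − 81.18 = 4.82 dB.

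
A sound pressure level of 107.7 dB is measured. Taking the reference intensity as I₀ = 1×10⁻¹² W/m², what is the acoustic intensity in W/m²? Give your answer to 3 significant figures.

I = I₀·10^(L/10) = 10⁻¹² × 10^(107.7/10) = 10^(-1.230).

0.0589 W/m²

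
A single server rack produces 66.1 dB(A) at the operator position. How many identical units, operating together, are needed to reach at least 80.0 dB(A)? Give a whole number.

25

The shortfall is 80.0 − 66.1 = 13.9 dB, and N units add 10·log₁₀ N, so need 10·log₁₀ N ≥ 13.9.
N ≥ 10^(13.9/10) = 24.547, so N = 25.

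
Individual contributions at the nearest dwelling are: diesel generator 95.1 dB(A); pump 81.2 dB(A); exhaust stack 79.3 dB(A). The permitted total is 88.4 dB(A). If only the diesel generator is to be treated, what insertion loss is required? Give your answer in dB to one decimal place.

The untreated sources together contribute 10^(81.2/10) + 10^(79.3/10) = 2.169e+08, i.e. 83.36 dB(A).
To meet 88.4 dB(A) overall, the treated diesel generator may contribute at most 10^(88.4/10) − 2.169e+08 = 4.749e+08, i.e. 86.77 dB(A).
So the diesel generator must be reduced from 95.1 to 86.77 dB(A): IL = 8.33 dB.

8.3 dB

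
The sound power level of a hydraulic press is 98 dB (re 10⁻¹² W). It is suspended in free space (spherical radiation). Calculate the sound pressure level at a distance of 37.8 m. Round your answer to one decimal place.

Free-field spherical radiation: L_p = L_w − 10·log₁₀(4π·r²), r = 37.8 m.
4π·r² = 1.796e+04 m², 10·log₁₀ of that is 42.542 dB.
L_p = 98 − 42.542 = 55.46 dB.

55.5 dB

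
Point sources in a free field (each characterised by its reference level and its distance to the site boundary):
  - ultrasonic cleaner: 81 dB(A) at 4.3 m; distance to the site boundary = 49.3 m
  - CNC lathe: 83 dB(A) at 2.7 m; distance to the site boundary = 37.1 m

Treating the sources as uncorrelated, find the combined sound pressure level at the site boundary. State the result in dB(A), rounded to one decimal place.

63.0 dB(A)

First find each source's level at the receiver (point-source: −20·log₁₀(r/r_ref)), then combine on an intensity basis.
ultrasonic cleaner: 81 − 20·log₁₀(49.3/4.3) = 81 − 21.19 = 59.81 dB(A).
CNC lathe: 83 − 20·log₁₀(37.1/2.7) = 83 − 22.76 = 60.24 dB(A).
Σ 10^(L/10) = 2.014e+06 → L_total = 10·log₁₀(2.014e+06) = 63.04 dB(A).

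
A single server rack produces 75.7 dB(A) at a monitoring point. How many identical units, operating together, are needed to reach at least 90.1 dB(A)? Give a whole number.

28

Need L₁ + 10·log₁₀ N ≥ 90.1, i.e. log₁₀ N ≥ 1.44.
N ≥ 10^(14.4/10) = 27.542, so N = 28.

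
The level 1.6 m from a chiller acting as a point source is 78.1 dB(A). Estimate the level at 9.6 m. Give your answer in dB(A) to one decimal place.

62.5 dB(A)

Spherical spreading from a point source gives a 20·log₁₀(r₂/r₁) drop.
L₂ = 78.1 − 20·log₁₀(9.6/1.6) = 78.1 − 15.563 = 62.54 dB(A).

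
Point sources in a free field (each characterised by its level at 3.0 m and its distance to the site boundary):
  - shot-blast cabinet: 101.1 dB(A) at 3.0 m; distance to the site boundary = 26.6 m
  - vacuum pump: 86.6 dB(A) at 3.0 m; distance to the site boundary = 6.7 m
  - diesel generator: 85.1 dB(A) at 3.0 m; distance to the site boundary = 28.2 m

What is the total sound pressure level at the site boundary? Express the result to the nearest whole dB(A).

84 dB(A)

Propagate each source to the receiver with L = L_ref − 20·log₁₀(r/r_ref), then add intensities.
shot-blast cabinet: 101.1 − 20·log₁₀(26.6/3.0) = 101.1 − 18.96 = 82.14 dB(A).
vacuum pump: 86.6 − 20·log₁₀(6.7/3.0) = 86.6 − 6.98 = 79.62 dB(A).
diesel generator: 85.1 − 20·log₁₀(28.2/3.0) = 85.1 − 19.46 = 65.64 dB(A).
Σ 10^(L/10) = 2.592e+08 → L_total = 10·log₁₀(2.592e+08) = 84.14 dB(A).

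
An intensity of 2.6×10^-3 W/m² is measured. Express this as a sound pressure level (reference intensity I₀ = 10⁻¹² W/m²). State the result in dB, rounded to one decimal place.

L = 10·log₁₀(I/I₀) = 10·log₁₀(2.6×10^-3/10⁻¹²) = 10·log₁₀(2.6×10^9).
L = 10·(0.4150 + 9) = 94.15 dB.

94.1 dB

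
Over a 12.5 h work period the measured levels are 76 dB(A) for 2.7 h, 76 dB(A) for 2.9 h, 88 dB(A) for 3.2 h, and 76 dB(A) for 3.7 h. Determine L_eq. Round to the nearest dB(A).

L_eq = 10·log₁₀[(1/T)·Σ tᵢ·10^(Lᵢ/10)] with T = 12.5 h.
Σ tᵢ·10^(Lᵢ/10) = 2.7·10^(76/10) + 2.9·10^(76/10) + 3.2·10^(88/10) + 3.7·10^(76/10) = 2.389e+09.
L_eq = 10·log₁₀(2.389e+09/12.5) = 82.81 dB(A).

83 dB(A)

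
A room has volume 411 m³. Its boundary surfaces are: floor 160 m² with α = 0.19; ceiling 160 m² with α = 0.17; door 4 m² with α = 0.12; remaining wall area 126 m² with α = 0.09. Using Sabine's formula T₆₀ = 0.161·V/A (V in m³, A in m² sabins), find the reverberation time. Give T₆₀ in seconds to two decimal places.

0.95 s

A = Σ Sᵢαᵢ = 160·0.19 + 160·0.17 + 4·0.12 + 126·0.09 = 69.42 m².
T₆₀ = 0.161 × 411 / 69.42 = 0.953 s.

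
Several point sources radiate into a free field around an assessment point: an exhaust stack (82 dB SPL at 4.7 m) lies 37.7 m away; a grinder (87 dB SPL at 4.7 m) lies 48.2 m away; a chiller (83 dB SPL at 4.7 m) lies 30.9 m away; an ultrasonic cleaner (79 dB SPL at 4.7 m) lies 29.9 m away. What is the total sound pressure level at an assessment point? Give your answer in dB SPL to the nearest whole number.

71 dB SPL

First find each source's level at the receiver (point-source: −20·log₁₀(r/r_ref)), then combine on an intensity basis.
exhaust stack: 82 − 20·log₁₀(37.7/4.7) = 82 − 18.08 = 63.92 dB SPL.
grinder: 87 − 20·log₁₀(48.2/4.7) = 87 − 20.22 = 66.78 dB SPL.
chiller: 83 − 20·log₁₀(30.9/4.7) = 83 − 16.36 = 66.64 dB SPL.
ultrasonic cleaner: 79 − 20·log₁₀(29.9/4.7) = 79 − 16.07 = 62.93 dB SPL.
Σ 10^(L/10) = 1.381e+07 → L_total = 10·log₁₀(1.381e+07) = 71.40 dB SPL.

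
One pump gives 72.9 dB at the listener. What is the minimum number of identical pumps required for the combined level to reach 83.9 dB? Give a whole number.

The shortfall is 83.9 − 72.9 = 11.0 dB, and N units add 10·log₁₀ N, so need 10·log₁₀ N ≥ 11.0.
N ≥ 10^(11.0/10) = 12.589, so N = 13.

13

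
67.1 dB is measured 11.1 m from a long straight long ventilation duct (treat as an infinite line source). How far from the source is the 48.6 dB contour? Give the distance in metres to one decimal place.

For a line source L₁ − L₂ = 10·log₁₀(r₂/r₁), so r₂ = r₁·10^((L₁−L₂)/10).
r₂ = 11.1·10^((67.1−48.6)/10) = 11.1·10^(18.5/10) = 785.82 m.

785.8 m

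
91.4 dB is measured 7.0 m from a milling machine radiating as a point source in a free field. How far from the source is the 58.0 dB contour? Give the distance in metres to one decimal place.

327.4 m

The 33.4 dB drop corresponds to a distance ratio of 10^(33.4/20) for a point source.
r₂ = 7.0·10^((91.4−58.0)/20) = 7.0·10^(33.4/20) = 327.41 m.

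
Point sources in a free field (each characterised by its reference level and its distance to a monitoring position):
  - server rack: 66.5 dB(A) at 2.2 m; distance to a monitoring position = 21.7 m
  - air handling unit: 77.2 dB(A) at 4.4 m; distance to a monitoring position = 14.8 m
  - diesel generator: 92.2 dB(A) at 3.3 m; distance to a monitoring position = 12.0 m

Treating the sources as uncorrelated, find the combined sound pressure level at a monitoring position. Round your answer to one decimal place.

81.1 dB(A)

Propagate each source to the receiver with L = L_ref − 20·log₁₀(r/r_ref), then add intensities.
server rack: 66.5 − 20·log₁₀(21.7/2.2) = 66.5 − 19.88 = 46.62 dB(A).
air handling unit: 77.2 − 20·log₁₀(14.8/4.4) = 77.2 − 10.54 = 66.66 dB(A).
diesel generator: 92.2 − 20·log₁₀(12.0/3.3) = 92.2 − 11.21 = 80.99 dB(A).
Σ 10^(L/10) = 1.302e+08 → L_total = 10·log₁₀(1.302e+08) = 81.15 dB(A).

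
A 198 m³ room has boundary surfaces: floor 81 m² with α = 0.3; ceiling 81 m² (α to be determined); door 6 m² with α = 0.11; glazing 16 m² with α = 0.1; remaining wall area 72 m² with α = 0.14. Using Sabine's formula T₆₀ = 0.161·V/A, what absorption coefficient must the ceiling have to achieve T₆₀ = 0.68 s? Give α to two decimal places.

0.13

A = 0.161·V/T₆₀ = 0.161·198/0.68 = 46.88 m² sabins.
Absorption from the other surfaces = 81·0.3 + 6·0.11 + 16·0.1 + 72·0.14 = 36.64 m², so the ceiling must supply 10.24 m² over 81 m².
α = 10.24/81 = 0.126.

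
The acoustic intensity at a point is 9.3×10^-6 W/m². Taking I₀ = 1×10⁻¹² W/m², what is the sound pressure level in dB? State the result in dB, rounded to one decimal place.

Dividing by I₀ shifts the exponent by 12: I/I₀ = 9.3×10^6.
L = 10·(0.9685 + 6) = 69.68 dB.

69.7 dB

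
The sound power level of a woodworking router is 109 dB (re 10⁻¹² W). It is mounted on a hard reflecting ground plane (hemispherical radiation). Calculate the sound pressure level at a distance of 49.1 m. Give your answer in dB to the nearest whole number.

Free-field hemispherical radiation: L_p = L_w − 10·log₁₀(2π·r²), r = 49.1 m.
2π·r² = 1.515e+04 m², 10·log₁₀ of that is 41.803 dB.
L_p = 109 − 41.803 = 67.20 dB.

67 dB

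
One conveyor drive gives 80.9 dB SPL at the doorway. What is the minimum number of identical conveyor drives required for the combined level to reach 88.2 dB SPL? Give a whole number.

6

N identical sources give L₁ + 10·log₁₀ N, so require 10·log₁₀ N ≥ 88.2 − 80.9 = 7.3 dB.
N ≥ 10^(7.3/10) = 5.370, so N = 6.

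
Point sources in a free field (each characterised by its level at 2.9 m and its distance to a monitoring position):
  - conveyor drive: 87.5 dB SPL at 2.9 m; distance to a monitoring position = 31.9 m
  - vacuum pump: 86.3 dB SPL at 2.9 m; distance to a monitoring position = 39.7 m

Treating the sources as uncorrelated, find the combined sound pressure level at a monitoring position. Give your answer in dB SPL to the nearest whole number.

First find each source's level at the receiver (point-source: −20·log₁₀(r/r_ref)), then combine on an intensity basis.
conveyor drive: 87.5 − 20·log₁₀(31.9/2.9) = 87.5 − 20.83 = 66.67 dB SPL.
vacuum pump: 86.3 − 20·log₁₀(39.7/2.9) = 86.3 − 22.73 = 63.57 dB SPL.
Σ 10^(L/10) = 6.924e+06 → L_total = 10·log₁₀(6.924e+06) = 68.40 dB SPL.

68 dB SPL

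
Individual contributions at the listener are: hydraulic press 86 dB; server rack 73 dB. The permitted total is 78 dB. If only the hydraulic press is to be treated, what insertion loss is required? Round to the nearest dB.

Fixed contribution from the other source: Σ 10^(L/10) = 10^(73/10) = 1.995e+07 (73.00 dB).
The limit corresponds to 10^(78/10) = 6.310e+07; subtracting the fixed part leaves 4.314e+07 for the hydraulic press, i.e. 76.35 dB.
Required insertion loss = 86 − 76.35 = 9.65 dB.

10 dB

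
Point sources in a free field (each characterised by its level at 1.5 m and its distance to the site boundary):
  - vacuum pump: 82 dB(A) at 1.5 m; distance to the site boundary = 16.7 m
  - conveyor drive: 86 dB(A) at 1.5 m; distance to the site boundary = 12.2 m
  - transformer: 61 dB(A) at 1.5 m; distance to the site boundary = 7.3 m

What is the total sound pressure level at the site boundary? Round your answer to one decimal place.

Apply inverse-square spreading to bring every level to the receiver, then sum 10^(L/10).
vacuum pump: 82 − 20·log₁₀(16.7/1.5) = 82 − 20.93 = 61.07 dB(A).
conveyor drive: 86 − 20·log₁₀(12.2/1.5) = 86 − 18.21 = 67.79 dB(A).
transformer: 61 − 20·log₁₀(7.3/1.5) = 61 − 13.74 = 47.26 dB(A).
Σ 10^(L/10) = 7.350e+06 → L_total = 10·log₁₀(7.350e+06) = 68.66 dB(A).

68.7 dB(A)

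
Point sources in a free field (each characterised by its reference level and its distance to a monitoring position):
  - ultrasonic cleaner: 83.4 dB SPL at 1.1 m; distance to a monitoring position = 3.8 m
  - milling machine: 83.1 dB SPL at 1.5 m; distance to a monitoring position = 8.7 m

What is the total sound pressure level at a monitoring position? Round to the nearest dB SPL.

74 dB SPL

Propagate each source to the receiver with L = L_ref − 20·log₁₀(r/r_ref), then add intensities.
ultrasonic cleaner: 83.4 − 20·log₁₀(3.8/1.1) = 83.4 − 10.77 = 72.63 dB SPL.
milling machine: 83.1 − 20·log₁₀(8.7/1.5) = 83.1 − 15.27 = 67.83 dB SPL.
Σ 10^(L/10) = 2.440e+07 → L_total = 10·log₁₀(2.440e+07) = 73.87 dB SPL.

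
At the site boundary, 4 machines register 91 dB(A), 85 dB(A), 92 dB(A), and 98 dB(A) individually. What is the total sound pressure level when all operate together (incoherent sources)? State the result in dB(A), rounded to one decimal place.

Incoherent sources combine by intensity addition: L_total = 10·log₁₀(Σ 10^(L_i/10)).
Σ 10^(L/10) = 10^(91/10) + 10^(85/10) + 10^(92/10) + 10^(98/10) = 9.470e+09.
L_total = 10·log₁₀(9.470e+09) = 99.76 dB(A).

99.8 dB(A)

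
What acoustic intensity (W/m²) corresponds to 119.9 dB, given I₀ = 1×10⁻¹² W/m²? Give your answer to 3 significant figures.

0.977 W/m²

I = I₀·10^(L/10) = 10⁻¹² × 10^(119.9/10) = 10^(-0.010).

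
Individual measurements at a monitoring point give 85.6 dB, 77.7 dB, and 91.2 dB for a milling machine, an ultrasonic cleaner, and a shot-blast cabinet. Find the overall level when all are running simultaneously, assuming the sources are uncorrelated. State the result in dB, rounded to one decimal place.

Incoherent sources combine by intensity addition: L_total = 10·log₁₀(Σ 10^(L_i/10)).
Σ 10^(L/10) = 10^(85.6/10) + 10^(77.7/10) + 10^(91.2/10) = 1.740e+09.
L_total = 10·log₁₀(1.740e+09) = 92.41 dB.

92.4 dB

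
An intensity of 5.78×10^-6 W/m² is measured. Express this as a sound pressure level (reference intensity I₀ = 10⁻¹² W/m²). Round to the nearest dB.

68 dB

L = 10·log₁₀(I/I₀) = 10·log₁₀(5.78×10^-6/10⁻¹²) = 10·log₁₀(5.78×10^6).
L = 10·(0.7619 + 6) = 67.62 dB.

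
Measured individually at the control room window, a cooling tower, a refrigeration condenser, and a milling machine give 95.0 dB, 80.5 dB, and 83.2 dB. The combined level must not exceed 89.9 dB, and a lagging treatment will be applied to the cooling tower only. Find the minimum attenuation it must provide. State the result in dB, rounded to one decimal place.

The untreated sources together contribute 10^(80.5/10) + 10^(83.2/10) = 3.211e+08, i.e. 85.07 dB.
The limit corresponds to 10^(89.9/10) = 9.772e+08; subtracting the fixed part leaves 6.561e+08 for the cooling tower, i.e. 88.17 dB.
Required insertion loss = 95.0 − 88.17 = 6.83 dB.

6.8 dB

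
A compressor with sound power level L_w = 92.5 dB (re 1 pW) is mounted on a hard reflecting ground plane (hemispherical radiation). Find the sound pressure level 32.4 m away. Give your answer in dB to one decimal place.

L_p = L_w − 10·log₁₀(2π·r²) with r = 32.4 m.
2π·r² = 6596 m², 10·log₁₀ of that is 38.193 dB.
L_p = 92.5 − 38.193 = 54.31 dB.

54.3 dB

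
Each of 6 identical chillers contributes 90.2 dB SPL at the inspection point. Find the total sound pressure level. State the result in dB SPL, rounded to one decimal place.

N identical incoherent sources raise the level by 10·log₁₀ N.
L_total = 90.2 + 10·log₁₀(6) = 90.2 + 7.782 = 97.98 dB SPL.

98.0 dB SPL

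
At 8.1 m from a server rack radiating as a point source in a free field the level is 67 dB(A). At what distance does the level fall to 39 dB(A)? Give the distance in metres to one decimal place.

203.5 m

For a point source L₁ − L₂ = 20·log₁₀(r₂/r₁), so r₂ = r₁·10^((L₁−L₂)/20).
r₂ = 8.1·10^((67−39)/20) = 8.1·10^(28.0/20) = 203.46 m.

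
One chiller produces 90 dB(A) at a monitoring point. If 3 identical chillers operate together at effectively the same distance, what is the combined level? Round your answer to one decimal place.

94.8 dB(A)

N identical incoherent sources raise the level by 10·log₁₀ N.
L_total = 90 + 10·log₁₀(3) = 90 + 4.771 = 94.77 dB(A).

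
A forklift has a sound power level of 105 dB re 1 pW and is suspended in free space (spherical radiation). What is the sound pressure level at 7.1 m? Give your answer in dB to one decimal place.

77.0 dB

Free-field spherical radiation: L_p = L_w − 10·log₁₀(4π·r²), r = 7.1 m.
4π·r² = 633.5 m², 10·log₁₀ of that is 28.017 dB.
L_p = 105 − 28.017 = 76.98 dB.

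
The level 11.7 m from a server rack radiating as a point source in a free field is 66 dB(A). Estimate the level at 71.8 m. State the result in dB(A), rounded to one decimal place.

50.2 dB(A)

Spherical spreading from a point source gives a 20·log₁₀(r₂/r₁) drop.
L₂ = 66 − 20·log₁₀(71.8/11.7) = 66 − 15.759 = 50.24 dB(A).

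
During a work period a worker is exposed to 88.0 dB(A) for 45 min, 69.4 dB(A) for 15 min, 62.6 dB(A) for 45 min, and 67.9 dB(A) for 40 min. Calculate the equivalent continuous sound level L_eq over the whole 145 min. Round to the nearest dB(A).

83 dB(A)

L_eq = 10·log₁₀[(1/T)·Σ tᵢ·10^(Lᵢ/10)] with T = 145 min.
Σ tᵢ·10^(Lᵢ/10) = 45·10^(88.0/10) + 15·10^(69.4/10) + 45·10^(62.6/10) + 40·10^(67.9/10) = 2.885e+10.
L_eq = 10·log₁₀(2.885e+10/145) = 82.99 dB(A).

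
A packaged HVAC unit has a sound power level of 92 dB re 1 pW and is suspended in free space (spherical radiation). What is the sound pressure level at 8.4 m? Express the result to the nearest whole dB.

L_p = L_w − 10·log₁₀(4π·r²) with r = 8.4 m.
4π·r² = 886.7 m², 10·log₁₀ of that is 29.478 dB.
L_p = 92 − 29.478 = 62.52 dB.

63 dB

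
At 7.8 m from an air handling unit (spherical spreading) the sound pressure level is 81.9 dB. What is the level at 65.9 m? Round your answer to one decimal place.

63.4 dB

For a point source, L₂ = L₁ − 20·log₁₀(r₂/r₁).
L₂ = 81.9 − 20·log₁₀(65.9/7.8) = 81.9 − 18.536 = 63.36 dB.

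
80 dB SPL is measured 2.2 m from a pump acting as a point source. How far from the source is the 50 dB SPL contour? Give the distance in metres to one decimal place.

69.6 m

For a point source L₁ − L₂ = 20·log₁₀(r₂/r₁), so r₂ = r₁·10^((L₁−L₂)/20).
r₂ = 2.2·10^((80−50)/20) = 2.2·10^(30.0/20) = 69.57 m.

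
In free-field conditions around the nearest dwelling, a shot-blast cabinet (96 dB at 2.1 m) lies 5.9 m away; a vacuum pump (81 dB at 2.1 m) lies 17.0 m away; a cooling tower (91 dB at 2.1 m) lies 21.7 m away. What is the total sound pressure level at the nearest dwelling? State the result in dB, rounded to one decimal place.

87.1 dB

Propagate each source to the receiver with L = L_ref − 20·log₁₀(r/r_ref), then add intensities.
shot-blast cabinet: 96 − 20·log₁₀(5.9/2.1) = 96 − 8.97 = 87.03 dB.
vacuum pump: 81 − 20·log₁₀(17.0/2.1) = 81 − 18.16 = 62.84 dB.
cooling tower: 91 − 20·log₁₀(21.7/2.1) = 91 − 20.28 = 70.72 dB.
Σ 10^(L/10) = 5.181e+08 → L_total = 10·log₁₀(5.181e+08) = 87.14 dB.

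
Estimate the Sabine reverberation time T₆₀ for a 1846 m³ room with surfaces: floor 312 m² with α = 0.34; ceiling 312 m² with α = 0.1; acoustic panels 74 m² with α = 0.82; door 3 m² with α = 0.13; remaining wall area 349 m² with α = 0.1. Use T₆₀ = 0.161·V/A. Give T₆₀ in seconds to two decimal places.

Summing Sᵢαᵢ: 312·0.34 + 312·0.1 + 74·0.82 + 3·0.13 + 349·0.1 = 233.25 m².
T₆₀ = 0.161 × 1846 / 233.25 = 1.274 s.

1.27 s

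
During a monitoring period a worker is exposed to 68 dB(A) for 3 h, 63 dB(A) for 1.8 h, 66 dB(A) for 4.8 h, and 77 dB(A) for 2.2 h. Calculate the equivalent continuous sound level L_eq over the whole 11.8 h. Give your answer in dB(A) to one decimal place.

71.1 dB(A)

Weight each interval's intensity by its duration and average over T = 11.8 h:
Σ tᵢ·10^(Lᵢ/10) = 3·10^(68/10) + 1.8·10^(63/10) + 4.8·10^(66/10) + 2.2·10^(77/10) = 1.519e+08.
L_eq = 10·log₁₀(1.519e+08/11.8) = 71.10 dB(A).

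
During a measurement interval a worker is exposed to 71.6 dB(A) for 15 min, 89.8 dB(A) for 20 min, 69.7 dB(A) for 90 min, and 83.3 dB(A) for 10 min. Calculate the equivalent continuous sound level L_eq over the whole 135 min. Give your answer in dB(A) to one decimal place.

82.2 dB(A)

The energy average is taken in the linear domain: L_eq = 10·log₁₀[(Σ tᵢ·10^(Lᵢ/10))/T], T = 135 min.
Σ tᵢ·10^(Lᵢ/10) = 15·10^(71.6/10) + 20·10^(89.8/10) + 90·10^(69.7/10) + 10·10^(83.3/10) = 2.229e+10.
L_eq = 10·log₁₀(2.229e+10/135) = 82.18 dB(A).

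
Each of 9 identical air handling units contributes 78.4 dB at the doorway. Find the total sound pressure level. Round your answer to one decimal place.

L_total = L₁ + 10·log₁₀ N for N identical incoherent sources.
L_total = 78.4 + 10·log₁₀(9) = 78.4 + 9.542 = 87.94 dB.

87.9 dB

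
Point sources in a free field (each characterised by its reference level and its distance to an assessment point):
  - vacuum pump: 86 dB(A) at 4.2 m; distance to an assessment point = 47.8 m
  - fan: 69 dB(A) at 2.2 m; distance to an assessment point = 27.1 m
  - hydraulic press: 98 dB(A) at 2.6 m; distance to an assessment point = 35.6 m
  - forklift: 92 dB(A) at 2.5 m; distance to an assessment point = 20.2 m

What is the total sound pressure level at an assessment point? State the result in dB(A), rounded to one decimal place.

First find each source's level at the receiver (point-source: −20·log₁₀(r/r_ref)), then combine on an intensity basis.
vacuum pump: 86 − 20·log₁₀(47.8/4.2) = 86 − 21.12 = 64.88 dB(A).
fan: 69 − 20·log₁₀(27.1/2.2) = 69 − 21.81 = 47.19 dB(A).
hydraulic press: 98 − 20·log₁₀(35.6/2.6) = 98 − 22.73 = 75.27 dB(A).
forklift: 92 − 20·log₁₀(20.2/2.5) = 92 − 18.15 = 73.85 dB(A).
Σ 10^(L/10) = 6.106e+07 → L_total = 10·log₁₀(6.106e+07) = 77.86 dB(A).

77.9 dB(A)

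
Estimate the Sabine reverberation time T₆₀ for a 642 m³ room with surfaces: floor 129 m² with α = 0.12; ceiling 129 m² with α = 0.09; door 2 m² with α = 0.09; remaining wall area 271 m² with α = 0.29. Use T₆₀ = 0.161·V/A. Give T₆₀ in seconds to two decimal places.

0.98 s

A = Σ Sᵢαᵢ = 129·0.12 + 129·0.09 + 2·0.09 + 271·0.29 = 105.86 m².
T₆₀ = 0.161 × 642 / 105.86 = 0.976 s.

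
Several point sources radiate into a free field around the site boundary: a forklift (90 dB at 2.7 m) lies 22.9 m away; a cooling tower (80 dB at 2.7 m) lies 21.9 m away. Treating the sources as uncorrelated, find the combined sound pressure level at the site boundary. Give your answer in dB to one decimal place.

Apply inverse-square spreading to bring every level to the receiver, then sum 10^(L/10).
forklift: 90 − 20·log₁₀(22.9/2.7) = 90 − 18.57 = 71.43 dB.
cooling tower: 80 − 20·log₁₀(21.9/2.7) = 80 − 18.18 = 61.82 dB.
Σ 10^(L/10) = 1.542e+07 → L_total = 10·log₁₀(1.542e+07) = 71.88 dB.

71.9 dB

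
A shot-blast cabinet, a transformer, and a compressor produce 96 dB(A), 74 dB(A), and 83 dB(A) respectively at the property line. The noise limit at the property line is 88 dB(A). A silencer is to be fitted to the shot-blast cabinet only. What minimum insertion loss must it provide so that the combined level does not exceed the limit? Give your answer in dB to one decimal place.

9.9 dB

Fixed contribution from the other sources: Σ 10^(L/10) = 10^(74/10) + 10^(83/10) = 2.246e+08 (83.51 dB(A)).
The limit corresponds to 10^(88/10) = 6.310e+08; subtracting the fixed part leaves 4.063e+08 for the shot-blast cabinet, i.e. 86.09 dB(A).
Required insertion loss = 96 − 86.09 = 9.91 dB.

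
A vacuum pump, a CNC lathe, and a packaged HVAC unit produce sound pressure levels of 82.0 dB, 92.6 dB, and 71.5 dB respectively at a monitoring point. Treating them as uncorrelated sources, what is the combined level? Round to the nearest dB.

93 dB

Incoherent sources combine by intensity addition: L_total = 10·log₁₀(Σ 10^(L_i/10)).
Σ 10^(L/10) = 10^(82.0/10) + 10^(92.6/10) + 10^(71.5/10) = 1.992e+09.
L_total = 10·log₁₀(1.992e+09) = 92.99 dB.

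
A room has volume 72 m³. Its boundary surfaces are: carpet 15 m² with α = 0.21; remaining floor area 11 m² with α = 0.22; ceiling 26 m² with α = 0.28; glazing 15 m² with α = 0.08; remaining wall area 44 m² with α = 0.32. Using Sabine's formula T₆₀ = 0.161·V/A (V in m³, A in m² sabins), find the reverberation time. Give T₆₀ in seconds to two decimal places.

0.41 s

A = Σ Sᵢαᵢ = 15·0.21 + 11·0.22 + 26·0.28 + 15·0.08 + 44·0.32 = 28.13 m².
T₆₀ = 0.161·V/A = 0.161·72/28.13 = 0.412 s.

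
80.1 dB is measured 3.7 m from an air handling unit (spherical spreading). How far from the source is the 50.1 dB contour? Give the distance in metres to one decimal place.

Point-source spreading drops the level by 20·log₁₀(r₂/r₁); inverting, r₂/r₁ = 10^(ΔL/20).
r₂ = 3.7·10^((80.1−50.1)/20) = 3.7·10^(30.0/20) = 117.00 m.

117.0 m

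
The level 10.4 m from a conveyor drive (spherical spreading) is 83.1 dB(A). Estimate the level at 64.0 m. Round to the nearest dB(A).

Point-source attenuation: ΔL = 20·log₁₀(r₂/r₁) = 20·log₁₀(64.0/10.4) = 15.783 dB.
L₂ = 83.1 − 20·log₁₀(64.0/10.4) = 83.1 − 15.783 = 67.32 dB(A).

67 dB(A)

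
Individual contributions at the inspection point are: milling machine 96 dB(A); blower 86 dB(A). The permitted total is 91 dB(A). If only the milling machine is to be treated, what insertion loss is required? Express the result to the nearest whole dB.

7 dB

Everything except the milling machine sums to 10^(86/10) = 3.981e+08 in linear terms, 86.00 dB(A).
The limit corresponds to 10^(91/10) = 1.259e+09; subtracting the fixed part leaves 8.608e+08 for the milling machine, i.e. 89.35 dB(A).
So the milling machine must be reduced from 96 to 89.35 dB(A): IL = 6.65 dB.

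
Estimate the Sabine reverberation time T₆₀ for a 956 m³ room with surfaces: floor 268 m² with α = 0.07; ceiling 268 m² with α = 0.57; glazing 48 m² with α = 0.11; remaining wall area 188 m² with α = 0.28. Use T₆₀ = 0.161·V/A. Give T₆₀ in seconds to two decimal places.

Summing Sᵢαᵢ: 268·0.07 + 268·0.57 + 48·0.11 + 188·0.28 = 229.44 m².
T₆₀ = 0.161·V/A = 0.161·956/229.44 = 0.671 s.

0.67 s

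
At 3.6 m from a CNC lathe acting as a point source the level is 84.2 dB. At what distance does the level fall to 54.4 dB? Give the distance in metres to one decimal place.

111.3 m

The 29.8 dB drop corresponds to a distance ratio of 10^(29.8/20) for a point source.
r₂ = 3.6·10^((84.2−54.4)/20) = 3.6·10^(29.8/20) = 111.25 m.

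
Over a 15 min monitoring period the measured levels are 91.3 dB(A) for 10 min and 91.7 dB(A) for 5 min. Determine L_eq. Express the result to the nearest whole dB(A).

L_eq = 10·log₁₀[(1/T)·Σ tᵢ·10^(Lᵢ/10)] with T = 15 min.
Σ tᵢ·10^(Lᵢ/10) = 10·10^(91.3/10) + 5·10^(91.7/10) = 2.089e+10.
L_eq = 10·log₁₀(2.089e+10/15) = 91.44 dB(A).

91 dB(A)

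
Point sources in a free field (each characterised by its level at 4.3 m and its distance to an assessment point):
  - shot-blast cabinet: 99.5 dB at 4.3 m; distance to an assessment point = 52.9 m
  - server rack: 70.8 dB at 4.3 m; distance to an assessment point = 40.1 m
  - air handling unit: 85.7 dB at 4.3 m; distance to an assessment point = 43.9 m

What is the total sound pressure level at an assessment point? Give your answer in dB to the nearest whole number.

Propagate each source to the receiver with L = L_ref − 20·log₁₀(r/r_ref), then add intensities.
shot-blast cabinet: 99.5 − 20·log₁₀(52.9/4.3) = 99.5 − 21.80 = 77.70 dB.
server rack: 70.8 − 20·log₁₀(40.1/4.3) = 70.8 − 19.39 = 51.41 dB.
air handling unit: 85.7 − 20·log₁₀(43.9/4.3) = 85.7 − 20.18 = 65.52 dB.
Σ 10^(L/10) = 6.259e+07 → L_total = 10·log₁₀(6.259e+07) = 77.97 dB.

78 dB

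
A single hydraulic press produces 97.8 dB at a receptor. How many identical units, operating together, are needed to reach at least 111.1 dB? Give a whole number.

The shortfall is 111.1 − 97.8 = 13.3 dB, and N units add 10·log₁₀ N, so need 10·log₁₀ N ≥ 13.3.
N ≥ 10^(13.3/10) = 21.380, so N = 22.

22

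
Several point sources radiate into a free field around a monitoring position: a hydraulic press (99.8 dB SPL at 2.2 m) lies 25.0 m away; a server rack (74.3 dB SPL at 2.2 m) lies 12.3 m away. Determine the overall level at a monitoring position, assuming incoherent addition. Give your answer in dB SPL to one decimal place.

78.7 dB SPL

First find each source's level at the receiver (point-source: −20·log₁₀(r/r_ref)), then combine on an intensity basis.
hydraulic press: 99.8 − 20·log₁₀(25.0/2.2) = 99.8 − 21.11 = 78.69 dB SPL.
server rack: 74.3 − 20·log₁₀(12.3/2.2) = 74.3 − 14.95 = 59.35 dB SPL.
Σ 10^(L/10) = 7.482e+07 → L_total = 10·log₁₀(7.482e+07) = 78.74 dB SPL.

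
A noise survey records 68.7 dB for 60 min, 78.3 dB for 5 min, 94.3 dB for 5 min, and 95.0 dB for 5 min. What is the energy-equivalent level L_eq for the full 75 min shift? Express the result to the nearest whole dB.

Weight each interval's intensity by its duration and average over T = 75 min:
Σ tᵢ·10^(Lᵢ/10) = 60·10^(68.7/10) + 5·10^(78.3/10) + 5·10^(94.3/10) + 5·10^(95.0/10) = 3.005e+10.
L_eq = 10·log₁₀(3.005e+10/75) = 86.03 dB.

86 dB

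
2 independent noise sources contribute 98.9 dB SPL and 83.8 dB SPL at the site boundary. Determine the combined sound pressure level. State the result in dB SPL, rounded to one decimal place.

99.0 dB SPL

Incoherent sources combine by intensity addition: L_total = 10·log₁₀(Σ 10^(L_i/10)).
Σ 10^(L/10) = 10^(98.9/10) + 10^(83.8/10) = 8.002e+09.
L_total = 10·log₁₀(8.002e+09) = 99.03 dB SPL.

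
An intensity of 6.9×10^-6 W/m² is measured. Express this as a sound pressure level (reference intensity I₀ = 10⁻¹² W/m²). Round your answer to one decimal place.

I/I₀ = 6.9×10^-6/10⁻¹² = 6.9×10^6, and L = 10·log₁₀(I/I₀).
L = 10·(0.8388 + 6) = 68.39 dB.

68.4 dB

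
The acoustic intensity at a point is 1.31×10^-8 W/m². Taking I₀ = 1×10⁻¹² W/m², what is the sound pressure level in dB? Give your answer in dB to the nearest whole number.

41 dB

L = 10·log₁₀(I/I₀) = 10·log₁₀(1.31×10^-8/10⁻¹²) = 10·log₁₀(1.31×10^4).
L = 10·(0.1173 + 4) = 41.17 dB.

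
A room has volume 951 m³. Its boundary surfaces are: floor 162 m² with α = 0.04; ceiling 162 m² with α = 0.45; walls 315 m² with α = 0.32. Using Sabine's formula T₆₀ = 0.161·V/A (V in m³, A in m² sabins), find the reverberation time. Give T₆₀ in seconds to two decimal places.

A = Σ Sᵢαᵢ = 162·0.04 + 162·0.45 + 315·0.32 = 180.18 m².
T₆₀ = 0.161·V/A = 0.161·951/180.18 = 0.850 s.

0.85 s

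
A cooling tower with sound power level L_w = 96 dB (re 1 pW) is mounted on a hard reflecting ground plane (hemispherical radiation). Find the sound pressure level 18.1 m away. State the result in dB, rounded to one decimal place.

L_p = L_w − 10·log₁₀(2π·r²) with r = 18.1 m.
2π·r² = 2058 m², 10·log₁₀ of that is 33.135 dB.
L_p = 96 − 33.135 = 62.86 dB.

62.9 dB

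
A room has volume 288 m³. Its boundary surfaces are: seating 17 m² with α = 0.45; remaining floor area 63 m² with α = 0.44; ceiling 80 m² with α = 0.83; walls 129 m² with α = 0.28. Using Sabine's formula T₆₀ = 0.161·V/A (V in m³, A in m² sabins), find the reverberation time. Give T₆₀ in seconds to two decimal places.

Summing Sᵢαᵢ: 17·0.45 + 63·0.44 + 80·0.83 + 129·0.28 = 137.89 m².
T₆₀ = 0.161 × 288 / 137.89 = 0.336 s.

0.34 s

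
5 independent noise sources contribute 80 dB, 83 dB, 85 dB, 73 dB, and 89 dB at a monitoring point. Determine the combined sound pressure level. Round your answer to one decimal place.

For uncorrelated sources the intensities add, so convert each level to linear form, sum, and take 10·log₁₀ of the total.
Σ 10^(L/10) = 10^(80/10) + 10^(83/10) + 10^(85/10) + 10^(73/10) + 10^(89/10) = 1.430e+09.
L_total = 10·log₁₀(1.430e+09) = 91.55 dB.

91.6 dB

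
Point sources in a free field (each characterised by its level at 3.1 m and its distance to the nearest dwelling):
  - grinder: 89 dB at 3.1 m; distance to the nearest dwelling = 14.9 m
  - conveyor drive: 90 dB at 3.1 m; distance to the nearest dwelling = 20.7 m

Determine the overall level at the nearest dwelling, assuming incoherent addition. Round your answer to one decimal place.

First find each source's level at the receiver (point-source: −20·log₁₀(r/r_ref)), then combine on an intensity basis.
grinder: 89 − 20·log₁₀(14.9/3.1) = 89 − 13.64 = 75.36 dB.
conveyor drive: 90 − 20·log₁₀(20.7/3.1) = 90 − 16.49 = 73.51 dB.
Σ 10^(L/10) = 5.681e+07 → L_total = 10·log₁₀(5.681e+07) = 77.54 dB.

77.5 dB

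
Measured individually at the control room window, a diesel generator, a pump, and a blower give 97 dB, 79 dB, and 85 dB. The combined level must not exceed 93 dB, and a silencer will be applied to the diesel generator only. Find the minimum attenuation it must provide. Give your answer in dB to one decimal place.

Fixed contribution from the other sources: Σ 10^(L/10) = 10^(79/10) + 10^(85/10) = 3.957e+08 (85.97 dB).
To meet 93 dB overall, the treated diesel generator may contribute at most 10^(93/10) − 3.957e+08 = 1.600e+09, i.e. 92.04 dB.
Required insertion loss = 97 − 92.04 = 4.96 dB.

5.0 dB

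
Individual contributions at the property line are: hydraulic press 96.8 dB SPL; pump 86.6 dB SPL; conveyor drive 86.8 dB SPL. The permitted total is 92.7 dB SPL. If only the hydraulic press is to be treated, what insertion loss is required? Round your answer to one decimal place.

7.1 dB

Everything except the hydraulic press sums to 10^(86.6/10) + 10^(86.8/10) = 9.357e+08 in linear terms, 89.71 dB SPL.
The limit corresponds to 10^(92.7/10) = 1.862e+09; subtracting the fixed part leaves 9.264e+08 for the hydraulic press, i.e. 89.67 dB SPL.
Required insertion loss = 96.8 − 89.67 = 7.13 dB.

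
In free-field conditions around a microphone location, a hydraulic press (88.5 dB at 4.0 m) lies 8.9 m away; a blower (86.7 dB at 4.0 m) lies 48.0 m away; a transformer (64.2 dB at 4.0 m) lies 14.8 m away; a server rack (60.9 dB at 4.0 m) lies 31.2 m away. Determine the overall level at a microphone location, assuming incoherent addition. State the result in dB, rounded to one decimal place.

Apply inverse-square spreading to bring every level to the receiver, then sum 10^(L/10).
hydraulic press: 88.5 − 20·log₁₀(8.9/4.0) = 88.5 − 6.95 = 81.55 dB.
blower: 86.7 − 20·log₁₀(48.0/4.0) = 86.7 − 21.58 = 65.12 dB.
transformer: 64.2 − 20·log₁₀(14.8/4.0) = 64.2 − 11.36 = 52.84 dB.
server rack: 60.9 − 20·log₁₀(31.2/4.0) = 60.9 − 17.84 = 43.06 dB.
Σ 10^(L/10) = 1.465e+08 → L_total = 10·log₁₀(1.465e+08) = 81.66 dB.

81.7 dB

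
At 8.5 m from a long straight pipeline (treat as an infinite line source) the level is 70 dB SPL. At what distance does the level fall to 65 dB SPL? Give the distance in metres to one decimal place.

For a line source L₁ − L₂ = 10·log₁₀(r₂/r₁), so r₂ = r₁·10^((L₁−L₂)/10).
r₂ = 8.5·10^((70−65)/10) = 8.5·10^(5.0/10) = 26.88 m.

26.9 m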